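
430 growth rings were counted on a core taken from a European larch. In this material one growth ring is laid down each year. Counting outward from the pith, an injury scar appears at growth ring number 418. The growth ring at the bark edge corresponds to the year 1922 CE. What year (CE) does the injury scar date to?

430 − 418 = 12 growth rings lie beyond the injury scar toward the bark edge.
The growth ring at the bark edge is 1922 CE, so the injury scar dates to 1922 − 12 = 1910 CE.

1910 CE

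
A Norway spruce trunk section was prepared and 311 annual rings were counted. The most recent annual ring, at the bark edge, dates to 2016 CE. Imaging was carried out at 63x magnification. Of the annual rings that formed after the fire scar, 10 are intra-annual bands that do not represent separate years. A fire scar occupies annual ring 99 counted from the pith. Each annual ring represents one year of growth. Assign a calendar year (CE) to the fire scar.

1814 CE

Between annual ring 99 and the bark edge there are 311 − 99 = 212 annual rings.
Excluding 10 false annual rings: 212 − 10 = 202.
Counting back 202 years from 2016 CE places the fire scar in 2016 − 202 = 1814 CE.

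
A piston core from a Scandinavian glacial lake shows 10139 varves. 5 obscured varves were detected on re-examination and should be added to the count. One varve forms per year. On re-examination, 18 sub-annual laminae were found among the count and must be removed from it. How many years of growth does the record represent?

10126 years

Adjusted count: 10139 − 18 + 5 = 10126 varves.
One varve per year makes the duration 10126 years.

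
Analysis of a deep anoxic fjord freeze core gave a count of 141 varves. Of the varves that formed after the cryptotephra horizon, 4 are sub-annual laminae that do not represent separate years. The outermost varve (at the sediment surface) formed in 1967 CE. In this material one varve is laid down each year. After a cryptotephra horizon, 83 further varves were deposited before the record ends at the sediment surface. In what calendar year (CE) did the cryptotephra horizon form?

1888 CE

There are 83 varves younger than the cryptotephra horizon.
83 − 4 false = 79 true varves after the cryptotephra horizon.
1967 − 79 = 1888 CE.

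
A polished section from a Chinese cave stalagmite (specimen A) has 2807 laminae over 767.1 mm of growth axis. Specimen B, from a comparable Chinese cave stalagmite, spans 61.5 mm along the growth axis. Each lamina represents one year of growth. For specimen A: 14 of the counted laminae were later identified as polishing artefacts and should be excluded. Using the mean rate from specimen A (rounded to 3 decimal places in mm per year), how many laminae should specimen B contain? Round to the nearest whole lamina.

224 laminae

Specimen A: adjusted count: 2807 − 14 = 2793 laminae.
A: Mean rate = 767.1 mm / 2793 years ≈ 0.275 mm/yr.
For B, 61.5 / 0.275 = 223.64 years ≈ 224 laminae.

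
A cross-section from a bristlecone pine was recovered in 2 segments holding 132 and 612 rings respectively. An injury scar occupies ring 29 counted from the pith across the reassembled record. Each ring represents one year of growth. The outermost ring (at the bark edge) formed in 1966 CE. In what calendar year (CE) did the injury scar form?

1251 CE

Total rings = 132 + 612 = 744.
The injury scar sits at ring 29 from the pith, so 744 − 29 = 715 rings formed after it.
1966 − 715 = 1251 CE.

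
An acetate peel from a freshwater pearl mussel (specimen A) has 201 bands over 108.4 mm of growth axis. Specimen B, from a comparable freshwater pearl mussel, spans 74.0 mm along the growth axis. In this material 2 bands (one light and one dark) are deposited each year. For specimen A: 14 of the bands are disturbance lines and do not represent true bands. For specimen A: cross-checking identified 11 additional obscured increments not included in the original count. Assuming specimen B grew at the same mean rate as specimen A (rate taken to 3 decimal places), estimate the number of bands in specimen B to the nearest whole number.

135 bands

Specimen A: after corrections the count is 201 − 14 + 11 = 198 bands.
Specimen A: 198 bands at 2 per year is 198 / 2 = 99 years.
A: 108.4 mm over 99 years gives 108.4 / 99 ≈ 1.095 mm per year.
B spans 74.0 / 1.095 = 67.58 years; at 2 bands per year that is 67.58 × 2 ≈ 135 bands.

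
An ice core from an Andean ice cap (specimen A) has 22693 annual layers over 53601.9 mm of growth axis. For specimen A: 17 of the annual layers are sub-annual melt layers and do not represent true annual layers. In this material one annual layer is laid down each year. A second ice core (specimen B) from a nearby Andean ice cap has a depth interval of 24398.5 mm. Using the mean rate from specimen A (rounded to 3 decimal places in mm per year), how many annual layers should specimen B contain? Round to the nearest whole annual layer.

10321 annual layers

Specimen A: correcting the raw count gives 22693 − 17 = 22676 true annual layers.
A: Extension rate ≈ 53601.9 / 22676 = 2.364 mm per year.
B spans 24398.5 / 2.364 = 10320.85 years ≈ 10321 annual layers.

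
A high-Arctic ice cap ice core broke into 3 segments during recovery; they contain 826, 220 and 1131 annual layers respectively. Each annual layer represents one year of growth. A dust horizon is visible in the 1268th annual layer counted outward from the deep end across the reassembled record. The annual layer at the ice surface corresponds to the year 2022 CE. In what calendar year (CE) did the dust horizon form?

1113 CE

Total annual layers = 826 + 220 + 1131 = 2177.
2177 − 1268 = 909 annual layers lie beyond the dust horizon toward the ice surface.
Counting back 909 years from 2022 CE places the dust horizon in 2022 − 909 = 1113 CE.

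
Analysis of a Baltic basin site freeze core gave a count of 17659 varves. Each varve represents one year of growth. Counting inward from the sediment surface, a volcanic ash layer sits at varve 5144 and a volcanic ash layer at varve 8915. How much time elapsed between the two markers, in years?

3771 years

Separation: 8915 − 5144 = 3771 varves.
One varve per year makes the interval 3771 years.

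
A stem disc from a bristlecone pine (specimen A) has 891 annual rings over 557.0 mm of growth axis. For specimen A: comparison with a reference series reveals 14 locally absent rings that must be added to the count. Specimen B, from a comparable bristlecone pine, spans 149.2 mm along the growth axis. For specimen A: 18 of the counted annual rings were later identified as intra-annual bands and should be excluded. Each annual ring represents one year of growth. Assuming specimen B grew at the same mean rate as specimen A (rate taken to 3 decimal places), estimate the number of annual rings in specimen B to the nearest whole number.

238 annual rings

Specimen A: true annual ring count = 891 − 18 + 14 = 887.
A: Extension rate ≈ 557.0 / 887 = 0.628 mm/year.
B spans 149.2 / 0.628 = 237.58 years ≈ 238 annual rings.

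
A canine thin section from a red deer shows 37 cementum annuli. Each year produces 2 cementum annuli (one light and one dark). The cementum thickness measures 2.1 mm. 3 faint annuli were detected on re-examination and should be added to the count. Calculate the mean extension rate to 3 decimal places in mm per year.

0.105 mm per year

Adjusted count: 37 + 3 = 40 cementum annuli.
Dividing by 2 cementum annuli per year: 40 / 2 = 20 years.
Mean rate = 2.1 mm / 20 years ≈ 0.105 mm per year.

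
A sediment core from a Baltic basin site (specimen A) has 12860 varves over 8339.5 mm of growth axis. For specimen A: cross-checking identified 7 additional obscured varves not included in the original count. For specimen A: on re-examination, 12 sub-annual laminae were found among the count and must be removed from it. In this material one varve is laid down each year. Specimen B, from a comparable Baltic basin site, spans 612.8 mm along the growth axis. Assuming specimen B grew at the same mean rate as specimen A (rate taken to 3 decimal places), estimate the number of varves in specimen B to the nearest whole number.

Specimen A: correcting the raw count gives 12860 − 12 + 7 = 12855 true varves.
A: 8339.5 mm over 12855 years gives 8339.5 / 12855 ≈ 0.649 mm per year.
For B, 612.8 / 0.649 = 944.22 years ≈ 944 varves.

944 varves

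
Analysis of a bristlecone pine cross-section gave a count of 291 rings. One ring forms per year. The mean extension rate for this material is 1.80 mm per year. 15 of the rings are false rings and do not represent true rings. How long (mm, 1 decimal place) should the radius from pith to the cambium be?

496.8 mm

Correcting the raw count gives 291 − 15 = 276 true rings.
Predicted length = 1.80 mm/year × 276 years = 496.8 mm.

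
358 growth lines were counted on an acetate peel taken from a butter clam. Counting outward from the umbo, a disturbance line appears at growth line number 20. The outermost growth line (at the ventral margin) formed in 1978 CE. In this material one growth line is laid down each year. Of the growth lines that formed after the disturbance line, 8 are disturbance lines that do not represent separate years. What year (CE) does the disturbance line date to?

1648 CE

Between growth line 20 and the ventral margin there are 358 − 20 = 338 growth lines.
338 − 8 false = 330 true growth lines after the disturbance line.
1978 − 330 = 1648 CE.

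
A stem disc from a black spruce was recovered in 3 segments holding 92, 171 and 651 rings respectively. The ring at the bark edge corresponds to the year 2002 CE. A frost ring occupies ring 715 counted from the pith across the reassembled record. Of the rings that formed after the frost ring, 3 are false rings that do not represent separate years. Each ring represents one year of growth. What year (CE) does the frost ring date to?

1806 CE

Total rings = 92 + 171 + 651 = 914.
914 − 715 = 199 rings lie beyond the frost ring toward the bark edge.
199 − 3 false = 196 true rings after the frost ring.
Counting back 196 years from 2002 CE places the frost ring in 2002 − 196 = 1806 CE.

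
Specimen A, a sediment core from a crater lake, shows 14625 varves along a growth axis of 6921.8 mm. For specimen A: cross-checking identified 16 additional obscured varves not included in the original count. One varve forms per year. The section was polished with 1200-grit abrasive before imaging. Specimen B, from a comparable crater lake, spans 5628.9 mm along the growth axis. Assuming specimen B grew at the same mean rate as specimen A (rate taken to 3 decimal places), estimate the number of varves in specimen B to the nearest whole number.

Specimen A: adjusted count: 14625 + 16 = 14641 varves.
A: Mean rate = 6921.8 mm / 14641 years ≈ 0.473 mm/year.
Specimen B: 5628.9 mm / 0.473 mm per year = 11900.42 years ≈ 11900 varves.

11900 varves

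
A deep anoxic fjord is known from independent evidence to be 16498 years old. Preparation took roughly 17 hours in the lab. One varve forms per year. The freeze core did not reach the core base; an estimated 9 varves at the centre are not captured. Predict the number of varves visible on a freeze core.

At one varve per year, 16498 years correspond to 16498 varves.
Less the 9 uncaptured varves: 16498 − 9 = 16489.

16489 varves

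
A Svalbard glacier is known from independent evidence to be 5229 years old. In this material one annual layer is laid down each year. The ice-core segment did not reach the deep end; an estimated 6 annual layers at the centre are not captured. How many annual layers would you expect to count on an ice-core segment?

At one annual layer per year, 5229 years correspond to 5229 annual layers.
Less the 6 uncaptured annual layers: 5229 − 6 = 5223.

5223 annual layers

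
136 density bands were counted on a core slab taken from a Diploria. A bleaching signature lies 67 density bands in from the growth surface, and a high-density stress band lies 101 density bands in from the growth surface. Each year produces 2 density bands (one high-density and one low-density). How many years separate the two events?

17 yr

Separation: 101 − 67 = 34 density bands.
With 2 density bands per year, 34 / 2 = 17 years.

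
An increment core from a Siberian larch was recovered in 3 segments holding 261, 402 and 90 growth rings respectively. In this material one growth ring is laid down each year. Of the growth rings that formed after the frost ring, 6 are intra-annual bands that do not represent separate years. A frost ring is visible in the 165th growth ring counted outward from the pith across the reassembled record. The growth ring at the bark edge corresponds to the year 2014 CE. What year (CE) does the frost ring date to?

Total growth rings = 261 + 402 + 90 = 753.
The frost ring sits at growth ring 165 from the pith, so 753 − 165 = 588 growth rings formed after it.
588 − 6 false = 582 true growth rings after the frost ring.
The growth ring at the bark edge is 2014 CE, so the frost ring dates to 2014 − 582 = 1432 CE.

1432 CE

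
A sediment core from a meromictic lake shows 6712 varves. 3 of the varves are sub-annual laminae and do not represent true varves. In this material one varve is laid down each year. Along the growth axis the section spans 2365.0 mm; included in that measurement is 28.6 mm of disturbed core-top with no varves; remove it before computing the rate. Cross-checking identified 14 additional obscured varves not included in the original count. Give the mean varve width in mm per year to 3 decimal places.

0.348 mm per year

True varve count = 6712 − 3 + 14 = 6723.
Removing the 28.6 mm offcut leaves 2365.0 − 28.6 = 2336.4 mm.
Mean rate = 2336.4 mm / 6723 years ≈ 0.348 mm per year.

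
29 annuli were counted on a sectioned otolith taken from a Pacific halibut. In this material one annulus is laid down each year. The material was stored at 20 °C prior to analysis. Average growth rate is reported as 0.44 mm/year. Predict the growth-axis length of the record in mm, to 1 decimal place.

The record spans 29 years at 0.44 mm per year.
Length ≈ 0.44 × 29 = 12.8 mm.

12.8 mm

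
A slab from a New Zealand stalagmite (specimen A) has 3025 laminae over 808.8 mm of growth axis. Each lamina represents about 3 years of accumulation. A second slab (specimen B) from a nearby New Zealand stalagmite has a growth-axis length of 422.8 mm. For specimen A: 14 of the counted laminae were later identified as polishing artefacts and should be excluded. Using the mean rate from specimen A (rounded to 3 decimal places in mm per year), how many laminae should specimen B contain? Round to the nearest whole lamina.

Specimen A: true lamina count = 3025 − 14 = 3011.
Specimen A: 3011 laminae at 3 years each span 3011 × 3 = 9033 years.
A: Mean rate = 808.8 mm / 9033 years ≈ 0.090 mm/yr.
For B, 422.8 / 0.090 = 4697.78 years; at 3 years per lamina that is 4697.78 / 3 ≈ 1566 laminae.

1566 laminae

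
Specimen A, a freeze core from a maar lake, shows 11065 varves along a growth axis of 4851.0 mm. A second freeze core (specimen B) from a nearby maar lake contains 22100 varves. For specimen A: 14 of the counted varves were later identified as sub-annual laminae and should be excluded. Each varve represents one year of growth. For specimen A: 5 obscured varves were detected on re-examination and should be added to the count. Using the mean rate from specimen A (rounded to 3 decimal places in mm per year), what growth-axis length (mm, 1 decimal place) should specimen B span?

Specimen A: true varve count = 11065 − 14 + 5 = 11056.
A: Mean rate = 4851.0 mm / 11056 years ≈ 0.439 mm/year.
B's length ≈ 0.439 × 22100 = 9701.9 mm.

9701.9 mm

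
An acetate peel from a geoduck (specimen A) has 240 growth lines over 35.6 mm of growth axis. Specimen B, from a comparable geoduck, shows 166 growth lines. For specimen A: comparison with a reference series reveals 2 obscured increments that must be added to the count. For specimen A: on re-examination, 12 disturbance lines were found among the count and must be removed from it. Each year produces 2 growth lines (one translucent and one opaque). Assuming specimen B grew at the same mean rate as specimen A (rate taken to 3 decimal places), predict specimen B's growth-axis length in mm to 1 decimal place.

Specimen A: correcting the raw count gives 240 − 12 + 2 = 230 true growth lines.
Specimen A: 230 growth lines at 2 per year is 230 / 2 = 115 years.
A: Extension rate ≈ 35.6 / 115 = 0.310 mm/yr.
Specimen B: dividing by 2 growth lines per year: 166 / 2 = 83 years. B's length ≈ 0.310 × 83 = 25.7 mm.

25.7 mm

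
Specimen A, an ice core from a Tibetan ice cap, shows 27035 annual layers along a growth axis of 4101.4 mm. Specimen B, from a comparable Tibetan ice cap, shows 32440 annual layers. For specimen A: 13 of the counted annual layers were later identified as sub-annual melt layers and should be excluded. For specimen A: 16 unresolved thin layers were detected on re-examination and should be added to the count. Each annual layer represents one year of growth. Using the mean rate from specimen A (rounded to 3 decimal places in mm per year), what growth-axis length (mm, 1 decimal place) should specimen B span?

4930.9 mm

Specimen A: after corrections the count is 27035 − 13 + 16 = 27038 annual layers.
A: 4101.4 mm over 27038 years gives 4101.4 / 27038 ≈ 0.152 mm/year.
For B, 0.152 mm/year × 32440 years = 4930.9 mm.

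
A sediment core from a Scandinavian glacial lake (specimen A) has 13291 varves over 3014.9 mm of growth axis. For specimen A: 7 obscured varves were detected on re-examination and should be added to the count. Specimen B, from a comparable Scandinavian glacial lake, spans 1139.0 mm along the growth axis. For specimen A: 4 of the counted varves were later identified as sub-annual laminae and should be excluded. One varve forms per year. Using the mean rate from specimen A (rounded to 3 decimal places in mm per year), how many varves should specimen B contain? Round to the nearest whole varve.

5018 varves

Specimen A: after corrections the count is 13291 − 4 + 7 = 13294 varves.
A: 3014.9 mm over 13294 years gives 3014.9 / 13294 ≈ 0.227 mm per year.
B spans 1139.0 / 0.227 = 5017.62 years ≈ 5018 varves.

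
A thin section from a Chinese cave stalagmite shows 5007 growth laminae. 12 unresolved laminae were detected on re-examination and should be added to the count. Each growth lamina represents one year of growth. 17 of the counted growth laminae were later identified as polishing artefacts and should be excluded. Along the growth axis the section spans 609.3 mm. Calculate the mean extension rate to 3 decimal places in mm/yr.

0.122 mm/yr

Adjusted count: 5007 − 17 + 12 = 5002 growth laminae.
Extension rate ≈ 609.3 / 5002 = 0.122 mm/yr.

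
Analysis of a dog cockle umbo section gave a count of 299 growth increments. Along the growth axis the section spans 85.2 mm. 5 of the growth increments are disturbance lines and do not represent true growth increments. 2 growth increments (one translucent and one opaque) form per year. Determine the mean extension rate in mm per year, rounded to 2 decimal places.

True growth increment count = 299 − 5 = 294.
With 2 growth increments per year, 294 / 2 = 147 years.
Mean rate = 85.2 mm / 147 years ≈ 0.58 mm per year.

0.58 mm per year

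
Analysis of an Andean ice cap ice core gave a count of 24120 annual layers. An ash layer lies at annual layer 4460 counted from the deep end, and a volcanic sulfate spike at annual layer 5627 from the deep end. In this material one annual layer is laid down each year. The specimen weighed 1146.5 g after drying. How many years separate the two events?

1167 yr

The two markers are separated by 5627 − 4460 = 1167 annual layers.
At one annual layer per year, 1167 years elapsed between them.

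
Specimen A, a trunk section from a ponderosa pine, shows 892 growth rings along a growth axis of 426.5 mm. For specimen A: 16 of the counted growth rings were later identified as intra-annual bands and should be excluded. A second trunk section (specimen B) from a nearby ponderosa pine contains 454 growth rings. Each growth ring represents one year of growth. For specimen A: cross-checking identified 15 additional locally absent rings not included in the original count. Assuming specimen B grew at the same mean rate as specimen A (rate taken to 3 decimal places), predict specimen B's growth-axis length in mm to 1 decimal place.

217.5 mm

Specimen A: correcting the raw count gives 892 − 16 + 15 = 891 true growth rings.
A: 426.5 mm over 891 years gives 426.5 / 891 ≈ 0.479 mm/year.
B's length ≈ 0.479 × 454 = 217.5 mm.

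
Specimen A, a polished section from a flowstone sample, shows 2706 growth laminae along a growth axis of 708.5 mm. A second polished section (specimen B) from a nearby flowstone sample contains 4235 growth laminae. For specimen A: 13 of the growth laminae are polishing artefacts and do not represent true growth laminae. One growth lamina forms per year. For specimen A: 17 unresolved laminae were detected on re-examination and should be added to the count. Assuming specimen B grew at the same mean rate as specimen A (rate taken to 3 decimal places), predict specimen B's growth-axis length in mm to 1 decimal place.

Specimen A: after corrections the count is 2706 − 13 + 17 = 2710 growth laminae.
A: 708.5 mm over 2710 years gives 708.5 / 2710 ≈ 0.261 mm/yr.
B's length ≈ 0.261 × 4235 = 1105.3 mm.

1105.3 mm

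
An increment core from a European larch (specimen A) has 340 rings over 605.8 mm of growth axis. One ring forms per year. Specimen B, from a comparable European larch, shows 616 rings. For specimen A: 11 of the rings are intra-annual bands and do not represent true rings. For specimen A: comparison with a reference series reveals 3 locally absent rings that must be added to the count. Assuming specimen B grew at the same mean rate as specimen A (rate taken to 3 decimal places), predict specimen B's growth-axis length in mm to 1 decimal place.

Specimen A: adjusted count: 340 − 11 + 3 = 332 rings.
A: 605.8 mm over 332 years gives 605.8 / 332 ≈ 1.825 mm/yr.
For B, 1.825 mm/year × 616 years = 1124.2 mm.

1124.2 mm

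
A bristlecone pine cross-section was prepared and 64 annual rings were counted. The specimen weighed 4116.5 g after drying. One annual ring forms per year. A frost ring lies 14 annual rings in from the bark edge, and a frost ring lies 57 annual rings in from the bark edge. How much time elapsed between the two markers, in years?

43 years

Separation: 57 − 14 = 43 annual rings.
One annual ring per year makes the interval 43 years.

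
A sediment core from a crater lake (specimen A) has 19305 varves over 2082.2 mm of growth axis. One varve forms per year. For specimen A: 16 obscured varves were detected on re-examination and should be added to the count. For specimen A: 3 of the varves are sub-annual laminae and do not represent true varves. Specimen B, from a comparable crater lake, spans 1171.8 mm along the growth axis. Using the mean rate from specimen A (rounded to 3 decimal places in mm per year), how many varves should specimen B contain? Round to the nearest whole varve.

Specimen A: adjusted count: 19305 − 3 + 16 = 19318 varves.
A: Mean rate = 2082.2 mm / 19318 years ≈ 0.108 mm/yr.
Specimen B: 1171.8 mm / 0.108 mm per year = 10850.00 years ≈ 10850 varves.

10850 varves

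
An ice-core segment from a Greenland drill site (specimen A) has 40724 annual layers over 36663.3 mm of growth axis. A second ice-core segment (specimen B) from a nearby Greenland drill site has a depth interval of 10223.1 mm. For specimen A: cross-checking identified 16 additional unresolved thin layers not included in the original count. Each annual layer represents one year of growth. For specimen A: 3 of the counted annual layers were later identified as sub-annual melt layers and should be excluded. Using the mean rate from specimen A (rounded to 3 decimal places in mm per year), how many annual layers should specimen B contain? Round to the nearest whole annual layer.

11359 annual layers

Specimen A: correcting the raw count gives 40724 − 3 + 16 = 40737 true annual layers.
A: Extension rate ≈ 36663.3 / 40737 = 0.900 mm/year.
B spans 10223.1 / 0.900 = 11359.00 years ≈ 11359 annual layers.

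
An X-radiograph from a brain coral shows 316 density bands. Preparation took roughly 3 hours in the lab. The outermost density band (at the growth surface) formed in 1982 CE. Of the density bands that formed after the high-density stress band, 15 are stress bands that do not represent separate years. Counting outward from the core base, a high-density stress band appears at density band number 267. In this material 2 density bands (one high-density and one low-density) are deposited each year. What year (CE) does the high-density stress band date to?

1965 CE

316 − 267 = 49 density bands lie beyond the high-density stress band toward the growth surface.
Excluding 15 false density bands: 49 − 15 = 34.
Dividing by 2 density bands per year: 34 / 2 = 17 years.
Counting back 17 years from 1982 CE places the high-density stress band in 1982 − 17 = 1965 CE.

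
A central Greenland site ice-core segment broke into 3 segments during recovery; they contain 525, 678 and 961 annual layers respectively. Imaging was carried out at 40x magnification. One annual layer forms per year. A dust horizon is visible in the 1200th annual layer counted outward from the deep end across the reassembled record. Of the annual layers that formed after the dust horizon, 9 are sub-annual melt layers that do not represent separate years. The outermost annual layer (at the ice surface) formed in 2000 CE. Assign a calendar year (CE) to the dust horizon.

Total annual layers = 525 + 678 + 961 = 2164.
2164 − 1200 = 964 annual layers lie beyond the dust horizon toward the ice surface.
Removing the 9 false annual layers leaves 964 − 9 = 955 true annual layers beyond the dust horizon.
The annual layer at the ice surface is 2000 CE, so the dust horizon dates to 2000 − 955 = 1045 CE.

1045 CE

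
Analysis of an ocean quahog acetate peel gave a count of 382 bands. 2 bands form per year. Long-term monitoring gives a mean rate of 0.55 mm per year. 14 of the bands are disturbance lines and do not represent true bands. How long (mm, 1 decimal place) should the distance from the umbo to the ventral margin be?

101.2 mm

Adjusted count: 382 − 14 = 368 bands.
Dividing by 2 bands per year: 368 / 2 = 184 years.
184 years at 0.55 mm/year gives 0.55 × 184 = 101.2 mm.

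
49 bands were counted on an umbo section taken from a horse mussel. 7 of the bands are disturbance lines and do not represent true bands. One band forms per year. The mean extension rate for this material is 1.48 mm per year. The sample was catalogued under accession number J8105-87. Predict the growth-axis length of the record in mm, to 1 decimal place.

62.2 mm

After corrections the count is 49 − 7 = 42 bands.
42 years at 1.48 mm/year gives 1.48 × 42 = 62.2 mm.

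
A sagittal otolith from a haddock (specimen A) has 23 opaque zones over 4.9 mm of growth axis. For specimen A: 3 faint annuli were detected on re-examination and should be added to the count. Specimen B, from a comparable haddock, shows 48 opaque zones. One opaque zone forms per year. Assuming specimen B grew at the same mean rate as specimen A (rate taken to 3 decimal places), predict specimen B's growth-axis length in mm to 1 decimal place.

9.0 mm

Specimen A: adjusted count: 23 + 3 = 26 opaque zones.
A: Extension rate ≈ 4.9 / 26 = 0.188 mm per year.
B's length ≈ 0.188 × 48 = 9.0 mm.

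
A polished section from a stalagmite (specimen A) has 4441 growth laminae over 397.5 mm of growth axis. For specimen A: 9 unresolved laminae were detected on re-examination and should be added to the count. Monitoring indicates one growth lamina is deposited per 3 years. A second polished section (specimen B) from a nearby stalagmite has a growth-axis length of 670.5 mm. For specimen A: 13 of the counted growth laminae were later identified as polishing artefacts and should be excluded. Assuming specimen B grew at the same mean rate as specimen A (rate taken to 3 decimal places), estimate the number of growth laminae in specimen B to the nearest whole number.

Specimen A: correcting the raw count gives 4441 − 13 + 9 = 4437 true growth laminae.
Specimen A: 4437 growth laminae at 3 years each span 4437 × 3 = 13311 years.
A: Extension rate ≈ 397.5 / 13311 = 0.030 mm/yr.
For B, 670.5 / 0.030 = 22350.00 years; at 3 years per growth lamina that is 22350.00 / 3 ≈ 7450 growth laminae.

7450 growth laminae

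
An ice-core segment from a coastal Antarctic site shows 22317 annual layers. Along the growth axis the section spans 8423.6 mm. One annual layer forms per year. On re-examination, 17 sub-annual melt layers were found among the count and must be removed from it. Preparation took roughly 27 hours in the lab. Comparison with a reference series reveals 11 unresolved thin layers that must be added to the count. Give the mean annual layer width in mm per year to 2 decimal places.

0.38 mm per year

True annual layer count = 22317 − 17 + 11 = 22311.
Extension rate ≈ 8423.6 / 22311 = 0.38 mm per year.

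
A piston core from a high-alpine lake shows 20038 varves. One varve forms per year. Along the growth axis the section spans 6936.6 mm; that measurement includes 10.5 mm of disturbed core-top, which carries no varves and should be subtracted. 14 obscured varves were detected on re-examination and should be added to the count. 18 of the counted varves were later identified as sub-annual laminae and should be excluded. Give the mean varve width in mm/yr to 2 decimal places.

After corrections the count is 20038 − 18 + 14 = 20034 varves.
The growth record spans 6936.6 − 10.5 = 6926.1 mm.
Mean rate = 6926.1 mm / 20034 years ≈ 0.35 mm/yr.

0.35 mm/yr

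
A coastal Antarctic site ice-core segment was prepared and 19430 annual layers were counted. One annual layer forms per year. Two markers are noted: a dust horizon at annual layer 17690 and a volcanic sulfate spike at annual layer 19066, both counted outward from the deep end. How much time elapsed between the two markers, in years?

19066 − 17690 = 1376 annual layers lie between the two events.
That is 1376 years at one annual layer per year.

1376 years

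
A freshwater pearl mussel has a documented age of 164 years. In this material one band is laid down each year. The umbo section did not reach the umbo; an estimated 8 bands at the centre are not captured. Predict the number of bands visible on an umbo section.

156 bands

Expected bands over 164 years: 164.
Less the 8 uncaptured bands: 164 − 8 = 156.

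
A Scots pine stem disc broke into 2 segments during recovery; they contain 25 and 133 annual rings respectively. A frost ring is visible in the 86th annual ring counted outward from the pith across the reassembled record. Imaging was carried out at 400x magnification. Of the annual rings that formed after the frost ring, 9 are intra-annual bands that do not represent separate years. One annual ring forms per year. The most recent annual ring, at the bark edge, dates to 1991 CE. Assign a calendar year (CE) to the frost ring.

1928 CE

Total annual rings = 25 + 133 = 158.
Between annual ring 86 and the bark edge there are 158 − 86 = 72 annual rings.
72 − 9 false = 63 true annual rings after the frost ring.
1991 − 63 = 1928 CE.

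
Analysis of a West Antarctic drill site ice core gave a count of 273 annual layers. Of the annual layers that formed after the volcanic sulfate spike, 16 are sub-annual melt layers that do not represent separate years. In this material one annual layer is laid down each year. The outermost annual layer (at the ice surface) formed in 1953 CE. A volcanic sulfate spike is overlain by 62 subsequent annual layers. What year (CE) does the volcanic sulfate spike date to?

There are 62 annual layers younger than the volcanic sulfate spike.
62 − 16 false = 46 true annual layers after the volcanic sulfate spike.
1953 − 46 = 1907 CE.

1907 CE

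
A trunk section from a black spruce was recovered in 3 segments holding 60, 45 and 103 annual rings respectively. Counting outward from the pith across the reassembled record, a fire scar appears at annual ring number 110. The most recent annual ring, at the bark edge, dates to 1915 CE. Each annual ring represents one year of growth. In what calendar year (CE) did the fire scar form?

1817 CE

Total annual rings = 60 + 45 + 103 = 208.
Between annual ring 110 and the bark edge there are 208 − 110 = 98 annual rings.
1915 − 98 = 1817 CE.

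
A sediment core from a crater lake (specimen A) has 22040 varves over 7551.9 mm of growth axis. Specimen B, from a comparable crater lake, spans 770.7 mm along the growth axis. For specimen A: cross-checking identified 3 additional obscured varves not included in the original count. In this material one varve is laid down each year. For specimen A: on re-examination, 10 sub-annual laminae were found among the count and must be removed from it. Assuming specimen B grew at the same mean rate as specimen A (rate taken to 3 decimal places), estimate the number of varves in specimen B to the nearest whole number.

Specimen A: correcting the raw count gives 22040 − 10 + 3 = 22033 true varves.
A: Mean rate = 7551.9 mm / 22033 years ≈ 0.343 mm/year.
B spans 770.7 / 0.343 = 2246.94 years ≈ 2247 varves.

2247 varves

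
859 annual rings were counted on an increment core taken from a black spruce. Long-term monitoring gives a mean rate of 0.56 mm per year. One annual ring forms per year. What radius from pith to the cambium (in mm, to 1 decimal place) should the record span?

481.0 mm

859 years of growth are recorded.
Length ≈ 0.56 × 859 = 481.0 mm.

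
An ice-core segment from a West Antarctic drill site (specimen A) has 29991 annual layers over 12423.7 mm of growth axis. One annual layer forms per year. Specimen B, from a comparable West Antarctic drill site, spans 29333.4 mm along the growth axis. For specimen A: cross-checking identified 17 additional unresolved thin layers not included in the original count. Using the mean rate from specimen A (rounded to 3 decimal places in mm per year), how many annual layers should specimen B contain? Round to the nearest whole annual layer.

Specimen A: true annual layer count = 29991 + 17 = 30008.
A: Mean rate = 12423.7 mm / 30008 years ≈ 0.414 mm/yr.
For B, 29333.4 / 0.414 = 70853.62 years ≈ 70854 annual layers.

70854 annual layers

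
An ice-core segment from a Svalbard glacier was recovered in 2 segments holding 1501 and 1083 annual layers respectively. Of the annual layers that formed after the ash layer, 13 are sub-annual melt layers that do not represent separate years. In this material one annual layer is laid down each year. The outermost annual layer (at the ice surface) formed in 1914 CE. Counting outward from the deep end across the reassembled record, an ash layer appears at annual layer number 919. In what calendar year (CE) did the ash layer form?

262 CE

Total annual layers = 1501 + 1083 = 2584.
The ash layer sits at annual layer 919 from the deep end, so 2584 − 919 = 1665 annual layers formed after it.
Excluding 13 false annual layers: 1665 − 13 = 1652.
1914 − 1652 = 262 CE.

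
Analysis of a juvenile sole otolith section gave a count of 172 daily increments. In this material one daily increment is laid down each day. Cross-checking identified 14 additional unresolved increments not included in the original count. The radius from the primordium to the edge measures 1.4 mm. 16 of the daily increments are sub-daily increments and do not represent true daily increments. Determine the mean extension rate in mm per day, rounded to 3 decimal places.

Adjusted count: 172 − 16 + 14 = 170 daily increments.
1.4 mm over 170 days gives 1.4 / 170 ≈ 0.008 mm per day.

0.008 mm per day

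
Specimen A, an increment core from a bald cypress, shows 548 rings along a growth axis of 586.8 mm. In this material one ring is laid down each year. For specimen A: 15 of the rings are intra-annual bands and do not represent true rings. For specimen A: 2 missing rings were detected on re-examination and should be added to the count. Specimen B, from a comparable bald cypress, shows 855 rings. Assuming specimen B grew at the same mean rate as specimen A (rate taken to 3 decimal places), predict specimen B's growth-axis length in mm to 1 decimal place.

Specimen A: true ring count = 548 − 15 + 2 = 535.
A: 586.8 mm over 535 years gives 586.8 / 535 ≈ 1.097 mm per year.
B's length ≈ 1.097 × 855 = 937.9 mm.

937.9 mm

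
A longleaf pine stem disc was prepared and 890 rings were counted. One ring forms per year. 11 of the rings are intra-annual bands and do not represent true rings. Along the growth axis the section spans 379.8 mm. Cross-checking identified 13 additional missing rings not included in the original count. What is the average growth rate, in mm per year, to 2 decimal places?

True ring count = 890 − 11 + 13 = 892.
Mean rate = 379.8 mm / 892 years ≈ 0.43 mm per year.

0.43 mm per year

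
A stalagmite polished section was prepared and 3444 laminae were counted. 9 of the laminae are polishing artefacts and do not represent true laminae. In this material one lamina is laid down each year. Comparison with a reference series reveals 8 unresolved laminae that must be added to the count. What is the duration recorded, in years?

Correcting the raw count gives 3444 − 9 + 8 = 3443 true laminae.
With a one-to-one lamina periodicity this is 3443 years.

3443 years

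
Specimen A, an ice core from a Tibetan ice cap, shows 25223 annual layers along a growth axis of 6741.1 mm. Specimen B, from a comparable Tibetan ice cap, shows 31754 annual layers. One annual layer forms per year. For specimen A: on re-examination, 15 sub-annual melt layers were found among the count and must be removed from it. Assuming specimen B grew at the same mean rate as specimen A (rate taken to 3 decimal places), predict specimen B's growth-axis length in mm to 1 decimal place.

8478.3 mm

Specimen A: adjusted count: 25223 − 15 = 25208 annual layers.
A: 6741.1 mm over 25208 years gives 6741.1 / 25208 ≈ 0.267 mm/yr.
For B, 0.267 mm/year × 31754 years = 8478.3 mm.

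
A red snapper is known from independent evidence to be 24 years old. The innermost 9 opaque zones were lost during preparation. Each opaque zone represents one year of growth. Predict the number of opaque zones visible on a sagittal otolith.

One opaque zone per year gives 24 opaque zones over 24 years.
Subtracting the 9 opaque zones not captured gives 24 − 9 = 15 opaque zones in the record.

15 opaque zones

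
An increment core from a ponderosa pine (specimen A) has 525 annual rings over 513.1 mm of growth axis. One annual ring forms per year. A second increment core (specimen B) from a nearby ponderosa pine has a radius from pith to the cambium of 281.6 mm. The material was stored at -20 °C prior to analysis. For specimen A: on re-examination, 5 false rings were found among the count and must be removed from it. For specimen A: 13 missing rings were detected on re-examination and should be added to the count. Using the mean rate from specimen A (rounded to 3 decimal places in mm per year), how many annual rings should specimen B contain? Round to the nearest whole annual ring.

292 annual rings

Specimen A: after corrections the count is 525 − 5 + 13 = 533 annual rings.
A: Mean rate = 513.1 mm / 533 years ≈ 0.963 mm per year.
Specimen B: 281.6 mm / 0.963 mm per year = 292.42 years ≈ 292 annual rings.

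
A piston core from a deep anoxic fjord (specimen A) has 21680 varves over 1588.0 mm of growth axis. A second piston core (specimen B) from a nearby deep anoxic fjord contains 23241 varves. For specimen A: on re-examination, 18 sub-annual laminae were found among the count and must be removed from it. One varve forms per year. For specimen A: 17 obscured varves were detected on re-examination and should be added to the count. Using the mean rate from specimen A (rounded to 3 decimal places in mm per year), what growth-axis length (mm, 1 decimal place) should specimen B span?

Specimen A: true varve count = 21680 − 18 + 17 = 21679.
A: 1588.0 mm over 21679 years gives 1588.0 / 21679 ≈ 0.073 mm/year.
Length of B = 0.073 × 23241 = 1696.6 mm.

1696.6 mm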